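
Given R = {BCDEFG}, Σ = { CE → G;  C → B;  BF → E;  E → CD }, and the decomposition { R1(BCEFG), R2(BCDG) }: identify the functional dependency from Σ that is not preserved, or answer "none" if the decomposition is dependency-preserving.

E → CD

Check E → CD: no single fragment contains all of {CDE}, and the restricted closure of {E} across the fragments never reaches {CD}.
CE → G is preserved.
C → B is preserved.
BF → E is preserved.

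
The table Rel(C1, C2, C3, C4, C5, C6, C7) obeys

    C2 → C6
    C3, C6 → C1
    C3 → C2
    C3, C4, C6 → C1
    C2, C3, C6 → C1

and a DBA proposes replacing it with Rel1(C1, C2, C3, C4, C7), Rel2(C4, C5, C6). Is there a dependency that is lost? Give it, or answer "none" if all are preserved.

Check C2 → C6: no single fragment contains all of {C2, C6}, and the restricted closure of {C2} across the fragments never reaches {C6}.
C3, C6 → C1 is preserved.
C3 → C2 is preserved.
C3, C4, C6 → C1 is preserved.
C2, C3, C6 → C1 is preserved.

C2 → C6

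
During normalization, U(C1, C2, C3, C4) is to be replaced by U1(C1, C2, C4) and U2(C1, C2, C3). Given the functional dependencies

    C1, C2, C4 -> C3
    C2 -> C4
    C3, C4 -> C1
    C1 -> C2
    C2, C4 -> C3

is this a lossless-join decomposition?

Yes

Common attributes: U1 ∩ U2 = {C1, C2}.
Closure of {C1, C2}: C2 → C4 applies, adding C4; C2, C4 → C3 applies, adding C3. So (C1, C2)⁺ = {C1, C2, C3, C4}.
This closure contains every attribute of U1, so U1 ∩ U2 → U1. The join is lossless.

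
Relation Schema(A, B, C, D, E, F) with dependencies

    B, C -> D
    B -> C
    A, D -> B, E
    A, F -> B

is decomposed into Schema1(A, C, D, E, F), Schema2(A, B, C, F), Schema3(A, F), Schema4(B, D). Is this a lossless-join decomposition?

Chase test. Columns are A, B, C, D, E, F; row i has aⱼ where attribute j ∈ Schemai, else bᵢⱼ.
Initial tableau (one row per fragment):
  row 1: a1 b12 a3 a4 a5 a6
  row 2: a1 a2 a3 b24 b25 a6
  row 3: a1 b32 b33 b34 b35 a6
  row 4: b41 a2 b43 a4 b45 b46
Rows 2 and 4 agree on B; apply B→C and equate their C entries.
Rows 1 and 2 agree on A, F; apply A, F→B and equate their B entries.
Rows 1 and 3 agree on A, F; apply A, F→B and equate their B entries.
Rows 1 and 2 agree on B, C; apply B, C→D and equate their D entries.
Rows 1 and 3 agree on B; apply B→C and equate their C entries.
Rows 1 and 2 agree on A, D; apply A, D→B, E and equate their B, E entries.
Rows 1 and 3 agree on B, C; apply B, C→D and equate their D entries.
Rows 1 and 3 agree on A, D; apply A, D→B, E and equate their B, E entries.
Row 1 is now all distinguished symbols — the join is lossless.

Yes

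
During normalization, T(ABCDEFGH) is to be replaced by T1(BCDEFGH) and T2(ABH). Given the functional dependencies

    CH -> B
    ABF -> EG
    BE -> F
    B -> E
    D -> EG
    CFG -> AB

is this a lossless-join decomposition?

No

Common attributes: T1 ∩ T2 = {BH}.
Closure of {BH}: B → E applies, adding E; BE → F applies, adding F. So (BH)⁺ = {BEFH}.
The closure contains neither all of T1 = {BCDEFGH} nor all of T2 = {ABH}, so the common attributes are not a superkey of either fragment. The join is lossy.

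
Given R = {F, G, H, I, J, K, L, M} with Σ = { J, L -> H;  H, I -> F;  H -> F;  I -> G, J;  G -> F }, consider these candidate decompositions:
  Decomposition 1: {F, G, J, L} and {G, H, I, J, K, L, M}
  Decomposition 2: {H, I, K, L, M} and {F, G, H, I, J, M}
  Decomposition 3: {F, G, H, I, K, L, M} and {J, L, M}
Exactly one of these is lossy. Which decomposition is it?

Decomposition 3

Decomposition 1: common = {G, J, L}, closure = {F, G, H, J, L} → lossless.
Decomposition 2: common = {H, I, M}, closure = {F, G, H, I, J, M} → lossless.
Decomposition 3: common = {L, M}, closure = {L, M} → lossy.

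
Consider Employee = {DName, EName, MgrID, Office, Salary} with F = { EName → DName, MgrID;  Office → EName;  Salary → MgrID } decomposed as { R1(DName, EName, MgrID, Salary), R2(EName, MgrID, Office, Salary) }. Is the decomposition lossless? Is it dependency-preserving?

lossless and dependency-preserving

Lossless test: (EName, MgrID, Salary)⁺ = {DName, EName, MgrID, Salary}, which contains all of one fragment — lossless.
Dependency preservation: every FD's attributes lie within a single fragment, so each can be enforced locally — preserved.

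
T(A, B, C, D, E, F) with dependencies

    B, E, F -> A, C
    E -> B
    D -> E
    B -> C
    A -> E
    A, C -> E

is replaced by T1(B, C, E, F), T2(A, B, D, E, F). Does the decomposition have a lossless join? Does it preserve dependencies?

lossless and dependency-preserving

Lossless test: (B, E, F)⁺ = {A, B, C, E, F}, which contains all of one fragment — lossless.
Dependency preservation: B, E, F → A, C; A, C → E are not contained in any single fragment, but the restricted closure of each left-hand side across the fragments still reaches the right-hand side; the remaining FDs each lie inside some fragment. All dependencies are preserved.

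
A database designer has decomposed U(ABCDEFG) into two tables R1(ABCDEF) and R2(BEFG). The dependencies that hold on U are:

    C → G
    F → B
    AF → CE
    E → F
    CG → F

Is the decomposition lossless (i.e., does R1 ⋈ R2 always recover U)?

Common attributes: R1 ∩ R2 = {BEF}.
No dependency enlarges {BEF}, so (BEF)⁺ = {BEF}.
The closure contains neither all of R1 = {ABCDEF} nor all of R2 = {BEFG}, so the common attributes are not a superkey of either fragment. The join is lossy.

No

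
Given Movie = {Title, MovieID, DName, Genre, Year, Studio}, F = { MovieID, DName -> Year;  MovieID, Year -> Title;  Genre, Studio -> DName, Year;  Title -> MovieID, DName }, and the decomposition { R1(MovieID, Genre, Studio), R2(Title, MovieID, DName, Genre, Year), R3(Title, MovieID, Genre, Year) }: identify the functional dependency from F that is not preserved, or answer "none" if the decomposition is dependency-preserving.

Genre, Studio -> DName, Year

Check Genre, Studio → DName, Year: no single fragment contains all of {DName, Genre, Year, Studio}, and the restricted closure of {Genre, Studio} across the fragments never reaches {DName, Year}.
MovieID, DName → Year is preserved.
MovieID, Year → Title is preserved.
Title → MovieID, DName is preserved.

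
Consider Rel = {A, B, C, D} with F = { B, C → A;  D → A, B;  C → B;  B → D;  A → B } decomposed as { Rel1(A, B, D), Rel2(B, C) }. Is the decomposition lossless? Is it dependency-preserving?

lossless and dependency-preserving

Lossless test: (B)⁺ = {A, B, D}, which contains all of one fragment — lossless.
Dependency preservation: B, C → A is not contained in any single fragment, but the restricted closure of its left-hand side across the fragments still reaches the right-hand side; the remaining FDs each lie inside some fragment. All dependencies are preserved.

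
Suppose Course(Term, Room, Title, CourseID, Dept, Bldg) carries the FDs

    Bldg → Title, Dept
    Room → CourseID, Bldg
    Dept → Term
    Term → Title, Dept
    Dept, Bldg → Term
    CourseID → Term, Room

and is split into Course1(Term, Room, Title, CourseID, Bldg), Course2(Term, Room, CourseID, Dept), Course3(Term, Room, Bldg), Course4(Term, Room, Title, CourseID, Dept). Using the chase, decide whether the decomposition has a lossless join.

Yes

Chase test. Columns are Term, Room, Title, CourseID, Dept, Bldg; row i has aⱼ where attribute j ∈ Coursei, else bᵢⱼ.
Initial tableau (one row per fragment):
  row 1: a1 a2 a3 a4 b15 a6
  row 2: a1 a2 b23 a4 a5 b26
  row 3: a1 a2 b33 b34 b35 a6
  row 4: a1 a2 a3 a4 a5 b46
Rows 1 and 3 agree on Bldg; apply Bldg→Title, Dept and equate their Title, Dept entries.
Rows 1 and 2 agree on Room; apply Room→CourseID, Bldg and equate their CourseID, Bldg entries.
Rows 1 and 3 agree on Room; apply Room→CourseID, Bldg and equate their CourseID, Bldg entries.
Rows 1 and 4 agree on Room; apply Room→CourseID, Bldg and equate their CourseID, Bldg entries.
Rows 1 and 2 agree on Term; apply Term→Title, Dept and equate their Title, Dept entries.
Row 1 is now all distinguished symbols — the join is lossless.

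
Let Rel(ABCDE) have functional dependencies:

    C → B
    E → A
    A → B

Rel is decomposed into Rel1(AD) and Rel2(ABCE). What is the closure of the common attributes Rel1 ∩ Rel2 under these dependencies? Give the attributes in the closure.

AB

Rel1 ∩ Rel2 = {A}.
A → B applies, adding B
Closure: {AB}.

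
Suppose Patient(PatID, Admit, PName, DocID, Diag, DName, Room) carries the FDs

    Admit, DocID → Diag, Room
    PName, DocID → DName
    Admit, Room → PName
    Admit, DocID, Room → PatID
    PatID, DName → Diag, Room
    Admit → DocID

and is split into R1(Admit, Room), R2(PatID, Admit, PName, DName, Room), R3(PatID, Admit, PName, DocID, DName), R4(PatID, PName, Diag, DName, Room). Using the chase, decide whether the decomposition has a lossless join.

Chase test. Columns are PatID, Admit, PName, DocID, Diag, DName, Room; row i has aⱼ where attribute j ∈ Ri, else bᵢⱼ.
Initial tableau (one row per fragment):
  row 1: b11 a2 b13 b14 b15 b16 a7
  row 2: a1 a2 a3 b24 b25 a6 a7
  row 3: a1 a2 a3 a4 b35 a6 b37
  row 4: a1 b42 a3 b44 a5 a6 a7
Rows 1 and 2 agree on Admit, Room; apply Admit, Room→PName and equate their PName entries.
Rows 2 and 3 agree on PatID, DName; apply PatID, DName→Diag, Room and equate their Diag, Room entries.
Rows 2 and 4 agree on PatID, DName; apply PatID, DName→Diag, Room and equate their Diag, Room entries.
Rows 1 and 2 agree on Admit; apply Admit→DocID and equate their DocID entries.
Rows 1 and 3 agree on Admit; apply Admit→DocID and equate their DocID entries.
Rows 1 and 2 agree on Admit, DocID; apply Admit, DocID→Diag, Room and equate their Diag, Room entries.
Rows 1 and 2 agree on PName, DocID; apply PName, DocID→DName and equate their DName entries.
Rows 1 and 2 agree on Admit, DocID, Room; apply Admit, DocID, Room→PatID and equate their PatID entries.
Row 1 is now all distinguished symbols — the join is lossless.

Yes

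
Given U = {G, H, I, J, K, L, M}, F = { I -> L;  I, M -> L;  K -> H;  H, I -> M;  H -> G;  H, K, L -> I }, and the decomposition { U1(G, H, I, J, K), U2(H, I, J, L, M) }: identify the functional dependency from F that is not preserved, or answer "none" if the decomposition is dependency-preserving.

H, K, L -> I

Check H, K, L → I: no single fragment contains all of {H, I, K, L}, and the restricted closure of {H, K, L} across the fragments never reaches {I}.
I → L is preserved.
I, M → L is preserved.
K → H is preserved.
H, I → M is preserved.
H → G is preserved.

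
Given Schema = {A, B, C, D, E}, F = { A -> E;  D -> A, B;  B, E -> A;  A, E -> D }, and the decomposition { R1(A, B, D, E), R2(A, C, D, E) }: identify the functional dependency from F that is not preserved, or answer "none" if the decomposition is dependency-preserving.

none

A → E lies within R1.
D → A, B lies within R1.
B, E → A lies within R1.
A, E → D lies within R1.
Every dependency is enforceable on the fragments, so the decomposition is dependency-preserving.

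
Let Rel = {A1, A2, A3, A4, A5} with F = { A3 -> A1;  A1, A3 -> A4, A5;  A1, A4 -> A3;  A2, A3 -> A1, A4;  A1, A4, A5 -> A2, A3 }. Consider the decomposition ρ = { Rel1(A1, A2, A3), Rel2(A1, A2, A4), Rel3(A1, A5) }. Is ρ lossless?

No

Chase test. Columns are A1, A2, A3, A4, A5; row i has aⱼ where attribute j ∈ Reli, else bᵢⱼ.
Initial tableau (one row per fragment):
  row 1: a1 a2 a3 b14 b15
  row 2: a1 a2 b23 a4 b25
  row 3: a1 b32 b33 b34 a5
No row becomes fully distinguished — the join is lossy.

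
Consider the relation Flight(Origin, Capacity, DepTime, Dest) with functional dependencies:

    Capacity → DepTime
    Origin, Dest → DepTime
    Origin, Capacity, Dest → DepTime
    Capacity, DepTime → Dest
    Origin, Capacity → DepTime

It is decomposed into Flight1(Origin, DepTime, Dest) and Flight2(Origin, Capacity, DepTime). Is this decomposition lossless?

Common attributes: Flight1 ∩ Flight2 = {Origin, DepTime}.
No dependency enlarges {Origin, DepTime}, so (Origin, DepTime)⁺ = {Origin, DepTime}.
The closure contains neither all of Flight1 = {Origin, DepTime, Dest} nor all of Flight2 = {Origin, Capacity, DepTime}, so the common attributes are not a superkey of either fragment. The join is lossy.

No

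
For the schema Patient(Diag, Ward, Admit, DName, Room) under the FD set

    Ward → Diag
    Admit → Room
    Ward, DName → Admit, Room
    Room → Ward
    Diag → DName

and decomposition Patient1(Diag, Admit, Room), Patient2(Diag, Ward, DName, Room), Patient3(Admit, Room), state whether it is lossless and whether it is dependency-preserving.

lossless and dependency-preserving

Lossless test (chase): Rows 1 and 2 agree on Room; apply Room→Ward and equate their Ward entries. Rows 1 and 3 agree on Room; apply Room→Ward and equate their Ward entries. Rows 1 and 2 agree on Diag; apply Diag→DName and equate their DName entries. Rows 1 and 3 agree on Ward; apply Ward→Diag and equate their Diag entries. Rows 1 and 2 agree on Ward, DName; apply Ward, DName→Admit, Room and equate their Admit, Room entries. Rows 1 and 3 agree on Diag; apply Diag→DName and equate their DName entries. Row 1 is now all distinguished symbols — the join is lossless.
Dependency preservation: Ward, DName → Admit, Room is not contained in any single fragment, but the restricted closure of its left-hand side across the fragments still reaches the right-hand side; the remaining FDs each lie inside some fragment. All dependencies are preserved.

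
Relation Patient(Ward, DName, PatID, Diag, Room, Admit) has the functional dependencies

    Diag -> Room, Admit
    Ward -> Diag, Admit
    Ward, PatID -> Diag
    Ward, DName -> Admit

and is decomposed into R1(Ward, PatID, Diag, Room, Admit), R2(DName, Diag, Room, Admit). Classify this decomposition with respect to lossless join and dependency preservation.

lossy but dependency-preserving

Lossless test: (Diag, Room, Admit)⁺ = {Diag, Room, Admit}, which is a superkey of neither fragment — lossy.
Dependency preservation: Ward, DName → Admit is not contained in any single fragment, but the restricted closure of its left-hand side across the fragments still reaches the right-hand side; the remaining FDs each lie inside some fragment. All dependencies are preserved.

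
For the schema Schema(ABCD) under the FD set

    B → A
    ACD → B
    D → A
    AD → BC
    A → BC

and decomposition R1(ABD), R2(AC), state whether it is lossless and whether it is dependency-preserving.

lossless and dependency-preserving

Lossless test: (A)⁺ = {ABC}, which contains all of one fragment — lossless.
Dependency preservation: ACD → B; AD → BC; A → BC are not contained in any single fragment, but the restricted closure of each left-hand side across the fragments still reaches the right-hand side; the remaining FDs each lie inside some fragment. All dependencies are preserved.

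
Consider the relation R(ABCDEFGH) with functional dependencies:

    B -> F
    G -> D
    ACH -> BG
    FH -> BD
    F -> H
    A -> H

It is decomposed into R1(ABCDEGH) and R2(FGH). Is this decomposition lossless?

Common attributes: R1 ∩ R2 = {GH}.
Closure of {GH}: G → D applies, adding D. So (GH)⁺ = {DGH}.
The closure contains neither all of R1 = {ABCDEGH} nor all of R2 = {FGH}, so the common attributes are not a superkey of either fragment. The join is lossy.

No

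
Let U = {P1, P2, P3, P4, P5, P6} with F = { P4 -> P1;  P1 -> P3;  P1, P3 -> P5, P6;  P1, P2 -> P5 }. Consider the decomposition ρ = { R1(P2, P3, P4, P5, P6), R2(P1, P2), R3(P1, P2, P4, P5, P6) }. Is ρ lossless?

Yes

Chase test. Columns are P1, P2, P3, P4, P5, P6; row i has aⱼ where attribute j ∈ Ri, else bᵢⱼ.
Initial tableau (one row per fragment):
  row 1: b11 a2 a3 a4 a5 a6
  row 2: a1 a2 b23 b24 b25 b26
  row 3: a1 a2 b33 a4 a5 a6
Rows 1 and 3 agree on P4; apply P4→P1 and equate their P1 entries.
Rows 1 and 2 agree on P1; apply P1→P3 and equate their P3 entries.
Rows 1 and 3 agree on P1; apply P1→P3 and equate their P3 entries.
Rows 1 and 2 agree on P1, P3; apply P1, P3→P5, P6 and equate their P5, P6 entries.
Row 1 is now all distinguished symbols — the join is lossless.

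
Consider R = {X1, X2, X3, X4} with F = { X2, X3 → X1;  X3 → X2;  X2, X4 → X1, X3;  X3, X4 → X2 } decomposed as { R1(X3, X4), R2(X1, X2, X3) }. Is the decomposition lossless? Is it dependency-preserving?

lossless but not dependency-preserving

Lossless test: (X3)⁺ = {X1, X2, X3}, which contains all of one fragment — lossless.
Dependency preservation: the restricted closure of {X2, X4} across the fragments never reaches {X1, X3}, so X2, X4 → X1, X3 cannot be enforced without a join — not preserved.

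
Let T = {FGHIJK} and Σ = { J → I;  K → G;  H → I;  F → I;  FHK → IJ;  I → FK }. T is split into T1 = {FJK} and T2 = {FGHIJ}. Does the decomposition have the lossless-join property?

Common attributes: T1 ∩ T2 = {FJ}.
Closure of {FJ}: J → I applies, adding I; I → FK applies, adding K; K → G applies, adding G. So (FJ)⁺ = {FGIJK}.
This closure contains every attribute of T1, so T1 ∩ T2 → T1. The join is lossless.

Yes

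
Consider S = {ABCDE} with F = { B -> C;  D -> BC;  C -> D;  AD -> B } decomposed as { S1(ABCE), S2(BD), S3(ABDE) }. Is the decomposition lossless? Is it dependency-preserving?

Lossless test (chase): Rows 1 and 2 agree on B; apply B→C and equate their C entries. Rows 1 and 3 agree on B; apply B→C and equate their C entries. Rows 1 and 2 agree on C; apply C→D and equate their D entries. Row 1 is now all distinguished symbols — the join is lossless.
Dependency preservation: D → BC; C → D are not contained in any single fragment, but the restricted closure of each left-hand side across the fragments still reaches the right-hand side; the remaining FDs each lie inside some fragment. All dependencies are preserved.

lossless and dependency-preserving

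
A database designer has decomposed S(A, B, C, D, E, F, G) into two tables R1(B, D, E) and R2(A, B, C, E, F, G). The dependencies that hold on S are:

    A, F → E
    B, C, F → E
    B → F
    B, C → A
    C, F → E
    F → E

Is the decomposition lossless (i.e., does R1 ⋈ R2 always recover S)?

No

Common attributes: R1 ∩ R2 = {B, E}.
Closure of {B, E}: B → F applies, adding F. So (B, E)⁺ = {B, E, F}.
The closure contains neither all of R1 = {B, D, E} nor all of R2 = {A, B, C, E, F, G}, so the common attributes are not a superkey of either fragment. The join is lossy.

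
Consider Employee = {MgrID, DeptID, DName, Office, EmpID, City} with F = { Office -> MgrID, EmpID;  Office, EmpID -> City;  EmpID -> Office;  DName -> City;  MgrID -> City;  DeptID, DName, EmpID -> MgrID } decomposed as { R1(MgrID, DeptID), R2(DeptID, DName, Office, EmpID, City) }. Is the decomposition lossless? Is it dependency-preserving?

lossy and not dependency-preserving

Lossless test: (DeptID)⁺ = {DeptID}, which is a superkey of neither fragment — lossy.
Dependency preservation: the restricted closure of {Office} across the fragments never reaches {MgrID, EmpID}, so Office → MgrID, EmpID cannot be enforced without a join — not preserved.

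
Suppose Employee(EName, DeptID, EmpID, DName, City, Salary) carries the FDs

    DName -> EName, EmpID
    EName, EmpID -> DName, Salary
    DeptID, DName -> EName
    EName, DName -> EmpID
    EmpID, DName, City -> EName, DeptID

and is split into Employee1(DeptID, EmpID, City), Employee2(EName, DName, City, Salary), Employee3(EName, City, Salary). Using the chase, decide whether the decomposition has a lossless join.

Chase test. Columns are EName, DeptID, EmpID, DName, City, Salary; row i has aⱼ where attribute j ∈ Employeei, else bᵢⱼ.
Initial tableau (one row per fragment):
  row 1: b11 a2 a3 b14 a5 b16
  row 2: a1 b22 b23 a4 a5 a6
  row 3: a1 b32 b33 b34 a5 a6
No row becomes fully distinguished — the join is lossy.

No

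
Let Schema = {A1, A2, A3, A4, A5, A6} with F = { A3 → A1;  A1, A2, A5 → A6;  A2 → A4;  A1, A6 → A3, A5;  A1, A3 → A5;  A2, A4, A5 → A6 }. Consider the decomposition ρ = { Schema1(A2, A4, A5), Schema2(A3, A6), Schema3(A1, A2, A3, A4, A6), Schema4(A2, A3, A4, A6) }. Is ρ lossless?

Chase test. Columns are A1, A2, A3, A4, A5, A6; row i has aⱼ where attribute j ∈ Schemai, else bᵢⱼ.
Initial tableau (one row per fragment):
  row 1: b11 a2 b13 a4 a5 b16
  row 2: b21 b22 a3 b24 b25 a6
  row 3: a1 a2 a3 a4 b35 a6
  row 4: b41 a2 a3 a4 b45 a6
Rows 2 and 3 agree on A3; apply A3→A1 and equate their A1 entries.
Rows 2 and 4 agree on A3; apply A3→A1 and equate their A1 entries.
Rows 2 and 3 agree on A1, A6; apply A1, A6→A3, A5 and equate their A3, A5 entries.
Rows 2 and 4 agree on A1, A6; apply A1, A6→A3, A5 and equate their A3, A5 entries.
No row becomes fully distinguished — the join is lossy.

No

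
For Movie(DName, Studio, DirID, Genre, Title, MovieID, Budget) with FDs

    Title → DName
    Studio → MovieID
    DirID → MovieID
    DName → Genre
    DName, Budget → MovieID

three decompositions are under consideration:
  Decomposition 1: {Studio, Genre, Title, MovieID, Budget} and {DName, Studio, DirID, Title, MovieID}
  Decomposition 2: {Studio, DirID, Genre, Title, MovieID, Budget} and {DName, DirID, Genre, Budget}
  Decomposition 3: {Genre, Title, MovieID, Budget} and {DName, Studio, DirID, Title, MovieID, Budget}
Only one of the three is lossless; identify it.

Decomposition 1: common = {Studio, Title, MovieID}, closure = {DName, Studio, Genre, Title, MovieID} → lossy.
Decomposition 2: common = {DirID, Genre, Budget}, closure = {DirID, Genre, MovieID, Budget} → lossy.
Decomposition 3: common = {Title, MovieID, Budget}, closure = {DName, Genre, Title, MovieID, Budget} → lossless.

Decomposition 3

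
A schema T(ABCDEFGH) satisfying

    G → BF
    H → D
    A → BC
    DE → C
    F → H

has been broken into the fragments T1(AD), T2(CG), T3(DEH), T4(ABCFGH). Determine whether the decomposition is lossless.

Chase test. Columns are ABCDEFGH; row i has aⱼ where attribute j ∈ Ti, else bᵢⱼ.
Initial tableau (one row per fragment):
  row 1: a1 b12 b13 a4 b15 b16 b17 b18
  row 2: b21 b22 a3 b24 b25 b26 a7 b28
  row 3: b31 b32 b33 a4 a5 b36 b37 a8
  row 4: a1 a2 a3 b44 b45 a6 a7 a8
Rows 2 and 4 agree on G; apply G→BF and equate their BF entries.
Rows 3 and 4 agree on H; apply H→D and equate their D entries.
Rows 1 and 4 agree on A; apply A→BC and equate their BC entries.
Rows 2 and 4 agree on F; apply F→H and equate their H entries.
Rows 2 and 3 agree on H; apply H→D and equate their D entries.
No row becomes fully distinguished — the join is lossy.

No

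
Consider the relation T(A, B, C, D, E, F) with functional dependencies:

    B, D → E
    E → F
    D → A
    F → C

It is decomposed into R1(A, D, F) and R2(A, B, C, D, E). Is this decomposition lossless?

Common attributes: R1 ∩ R2 = {A, D}.
No dependency enlarges {A, D}, so (A, D)⁺ = {A, D}.
The closure contains neither all of R1 = {A, D, F} nor all of R2 = {A, B, C, D, E}, so the common attributes are not a superkey of either fragment. The join is lossy.

No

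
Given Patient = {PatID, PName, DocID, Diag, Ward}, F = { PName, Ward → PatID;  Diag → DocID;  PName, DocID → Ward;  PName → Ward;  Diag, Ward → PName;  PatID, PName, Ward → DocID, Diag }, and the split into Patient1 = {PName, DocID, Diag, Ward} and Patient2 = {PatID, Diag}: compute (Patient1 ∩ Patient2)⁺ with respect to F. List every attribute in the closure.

Patient1 ∩ Patient2 = {Diag}.
Diag → DocID applies, adding DocID
Closure: {DocID, Diag}.

DocID, Diag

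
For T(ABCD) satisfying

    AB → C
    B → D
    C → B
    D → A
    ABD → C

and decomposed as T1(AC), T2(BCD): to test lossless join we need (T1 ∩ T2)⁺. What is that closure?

ABCD

T1 ∩ T2 = {C}.
C → B applies, adding B
B → D applies, adding D
D → A applies, adding A
Closure: {ABCD}.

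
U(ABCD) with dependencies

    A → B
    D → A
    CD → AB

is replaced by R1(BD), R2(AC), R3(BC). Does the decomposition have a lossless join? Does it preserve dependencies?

Lossless test (chase): applying each FD to every pair of rows produces no changes in the tableau, so no row becomes fully distinguished — the join is lossy.
Dependency preservation: the restricted closure of {A} across the fragments never reaches {B}, so A → B cannot be enforced without a join — not preserved.

lossy and not dependency-preserving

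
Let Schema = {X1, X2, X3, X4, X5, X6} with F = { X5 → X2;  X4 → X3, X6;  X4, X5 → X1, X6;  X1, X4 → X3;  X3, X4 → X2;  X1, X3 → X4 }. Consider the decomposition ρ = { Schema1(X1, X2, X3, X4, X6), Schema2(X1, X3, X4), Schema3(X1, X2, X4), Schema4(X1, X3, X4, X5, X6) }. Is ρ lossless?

Yes

Chase test. Columns are X1, X2, X3, X4, X5, X6; row i has aⱼ where attribute j ∈ Schemai, else bᵢⱼ.
Initial tableau (one row per fragment):
  row 1: a1 a2 a3 a4 b15 a6
  row 2: a1 b22 a3 a4 b25 b26
  row 3: a1 a2 b33 a4 b35 b36
  row 4: a1 b42 a3 a4 a5 a6
Rows 1 and 2 agree on X4; apply X4→X3, X6 and equate their X3, X6 entries.
Rows 1 and 3 agree on X4; apply X4→X3, X6 and equate their X3, X6 entries.
Rows 1 and 2 agree on X3, X4; apply X3, X4→X2 and equate their X2 entries.
Rows 1 and 4 agree on X3, X4; apply X3, X4→X2 and equate their X2 entries.
Row 4 is now all distinguished symbols — the join is lossless.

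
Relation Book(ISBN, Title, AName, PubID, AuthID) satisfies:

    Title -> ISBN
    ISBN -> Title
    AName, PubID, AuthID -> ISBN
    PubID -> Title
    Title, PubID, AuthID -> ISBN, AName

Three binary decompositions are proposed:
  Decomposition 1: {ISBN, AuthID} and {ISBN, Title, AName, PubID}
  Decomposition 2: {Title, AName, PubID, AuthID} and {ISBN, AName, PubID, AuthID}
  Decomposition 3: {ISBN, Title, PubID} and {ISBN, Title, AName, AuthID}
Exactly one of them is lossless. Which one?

Decomposition 2

Decomposition 1: common = {ISBN}, closure = {ISBN, Title} → lossy.
Decomposition 2: common = {AName, PubID, AuthID}, closure = {ISBN, Title, AName, PubID, AuthID} → lossless.
Decomposition 3: common = {ISBN, Title}, closure = {ISBN, Title} → lossy.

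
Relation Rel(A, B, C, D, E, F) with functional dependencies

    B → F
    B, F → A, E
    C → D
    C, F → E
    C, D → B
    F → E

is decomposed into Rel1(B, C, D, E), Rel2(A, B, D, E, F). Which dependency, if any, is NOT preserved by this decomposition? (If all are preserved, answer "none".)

none

B → F lies within Rel2.
B, F → A, E lies within Rel2.
C → D lies within Rel1.
C, F → E: restricted closure across fragments reaches E.
C, D → B lies within Rel1.
F → E lies within Rel2.
Every dependency is enforceable on the fragments, so the decomposition is dependency-preserving.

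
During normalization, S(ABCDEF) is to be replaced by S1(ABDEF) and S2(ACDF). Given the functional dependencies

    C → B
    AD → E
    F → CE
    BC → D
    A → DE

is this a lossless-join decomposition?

Yes

Common attributes: S1 ∩ S2 = {ADF}.
Closure of {ADF}: AD → E applies, adding E; F → CE applies, adding C; C → B applies, adding B. So (ADF)⁺ = {ABCDEF}.
This closure contains every attribute of S1, so S1 ∩ S2 → S1. The join is lossless.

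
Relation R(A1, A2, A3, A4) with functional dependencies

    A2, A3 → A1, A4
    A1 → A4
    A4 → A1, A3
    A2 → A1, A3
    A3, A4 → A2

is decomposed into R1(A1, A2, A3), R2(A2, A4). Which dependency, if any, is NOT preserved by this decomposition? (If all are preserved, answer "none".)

A2, A3 → A1, A4: restricted closure across fragments reaches A1, A4.
A1 → A4: restricted closure across fragments reaches A4.
A4 → A1, A3: restricted closure across fragments reaches A1, A3.
A2 → A1, A3 lies within R1.
A3, A4 → A2: restricted closure across fragments reaches A2.
Every dependency is enforceable on the fragments, so the decomposition is dependency-preserving.

none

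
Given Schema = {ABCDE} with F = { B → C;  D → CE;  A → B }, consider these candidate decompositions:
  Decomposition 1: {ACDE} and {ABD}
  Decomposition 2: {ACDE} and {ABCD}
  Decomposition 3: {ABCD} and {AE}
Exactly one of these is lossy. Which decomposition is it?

Decomposition 1: common = {AD}, closure = {ABCDE} → lossless.
Decomposition 2: common = {ACD}, closure = {ABCDE} → lossless.
Decomposition 3: common = {A}, closure = {ABC} → lossy.

Decomposition 3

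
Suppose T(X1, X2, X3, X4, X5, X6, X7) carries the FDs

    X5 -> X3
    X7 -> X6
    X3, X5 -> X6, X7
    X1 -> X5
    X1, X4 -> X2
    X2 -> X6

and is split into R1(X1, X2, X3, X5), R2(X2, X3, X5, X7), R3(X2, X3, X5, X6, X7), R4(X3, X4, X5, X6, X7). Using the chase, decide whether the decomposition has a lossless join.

No

Chase test. Columns are X1, X2, X3, X4, X5, X6, X7; row i has aⱼ where attribute j ∈ Ri, else bᵢⱼ.
Initial tableau (one row per fragment):
  row 1: a1 a2 a3 b14 a5 b16 b17
  row 2: b21 a2 a3 b24 a5 b26 a7
  row 3: b31 a2 a3 b34 a5 a6 a7
  row 4: b41 b42 a3 a4 a5 a6 a7
Rows 2 and 3 agree on X7; apply X7→X6 and equate their X6 entries.
Rows 1 and 2 agree on X3, X5; apply X3, X5→X6, X7 and equate their X6, X7 entries.
No row becomes fully distinguished — the join is lossy.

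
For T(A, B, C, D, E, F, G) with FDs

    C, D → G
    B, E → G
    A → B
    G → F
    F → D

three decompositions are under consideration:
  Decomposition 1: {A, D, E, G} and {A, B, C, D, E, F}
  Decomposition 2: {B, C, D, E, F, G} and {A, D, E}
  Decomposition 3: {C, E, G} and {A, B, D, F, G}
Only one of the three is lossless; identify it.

Decomposition 1

Decomposition 1: common = {A, D, E}, closure = {A, B, D, E, F, G} → lossless.
Decomposition 2: common = {D, E}, closure = {D, E} → lossy.
Decomposition 3: common = {G}, closure = {D, F, G} → lossy.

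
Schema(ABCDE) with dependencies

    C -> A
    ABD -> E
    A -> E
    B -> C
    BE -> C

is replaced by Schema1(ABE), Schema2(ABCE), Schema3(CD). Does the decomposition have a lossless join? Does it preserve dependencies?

lossy but dependency-preserving

Lossless test (chase): Rows 2 and 3 agree on C; apply C→A and equate their A entries. Rows 1 and 3 agree on A; apply A→E and equate their E entries. Rows 1 and 2 agree on B; apply B→C and equate their C entries. No row becomes fully distinguished — the join is lossy.
Dependency preservation: ABD → E is not contained in any single fragment, but the restricted closure of its left-hand side across the fragments still reaches the right-hand side; the remaining FDs each lie inside some fragment. All dependencies are preserved.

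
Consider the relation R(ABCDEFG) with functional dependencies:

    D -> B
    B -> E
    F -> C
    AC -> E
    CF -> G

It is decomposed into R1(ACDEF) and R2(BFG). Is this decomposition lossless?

No

Common attributes: R1 ∩ R2 = {F}.
Closure of {F}: F → C applies, adding C; CF → G applies, adding G. So (F)⁺ = {CFG}.
The closure contains neither all of R1 = {ACDEF} nor all of R2 = {BFG}, so the common attributes are not a superkey of either fragment. The join is lossy.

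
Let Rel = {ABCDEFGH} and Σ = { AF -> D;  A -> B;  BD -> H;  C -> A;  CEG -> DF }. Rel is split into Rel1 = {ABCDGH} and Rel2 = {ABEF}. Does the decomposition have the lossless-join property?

Common attributes: Rel1 ∩ Rel2 = {AB}.
No dependency enlarges {AB}, so (AB)⁺ = {AB}.
The closure contains neither all of Rel1 = {ABCDGH} nor all of Rel2 = {ABEF}, so the common attributes are not a superkey of either fragment. The join is lossy.

No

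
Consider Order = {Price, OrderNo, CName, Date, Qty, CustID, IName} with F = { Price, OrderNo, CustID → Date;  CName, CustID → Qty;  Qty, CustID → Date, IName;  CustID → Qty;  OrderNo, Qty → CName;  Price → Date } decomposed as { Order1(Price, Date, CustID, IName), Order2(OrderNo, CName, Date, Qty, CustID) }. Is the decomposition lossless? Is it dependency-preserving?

lossy but dependency-preserving

Lossless test: (Date, CustID)⁺ = {Date, Qty, CustID, IName}, which is a superkey of neither fragment — lossy.
Dependency preservation: Price, OrderNo, CustID → Date; Qty, CustID → Date, IName are not contained in any single fragment, but the restricted closure of each left-hand side across the fragments still reaches the right-hand side; the remaining FDs each lie inside some fragment. All dependencies are preserved.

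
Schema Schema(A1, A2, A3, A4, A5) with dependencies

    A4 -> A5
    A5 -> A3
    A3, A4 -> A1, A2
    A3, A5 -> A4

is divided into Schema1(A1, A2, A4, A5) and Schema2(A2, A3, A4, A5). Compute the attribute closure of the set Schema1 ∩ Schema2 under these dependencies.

A1, A2, A3, A4, A5

Schema1 ∩ Schema2 = {A2, A4, A5}.
A5 → A3 applies, adding A3
A3, A4 → A1, A2 applies, adding A1
Closure: {A1, A2, A3, A4, A5}.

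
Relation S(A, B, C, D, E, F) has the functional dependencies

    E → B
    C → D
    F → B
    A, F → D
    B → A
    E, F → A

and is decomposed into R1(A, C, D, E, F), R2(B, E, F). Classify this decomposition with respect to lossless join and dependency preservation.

Lossless test: (E, F)⁺ = {A, B, D, E, F}, which contains all of one fragment — lossless.
Dependency preservation: the restricted closure of {B} across the fragments never reaches {A}, so B → A cannot be enforced without a join — not preserved.

lossless but not dependency-preserving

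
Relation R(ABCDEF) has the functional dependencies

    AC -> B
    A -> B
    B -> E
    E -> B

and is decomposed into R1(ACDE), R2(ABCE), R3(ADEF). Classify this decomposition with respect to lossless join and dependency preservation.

Lossless test (chase): Rows 1 and 2 agree on AC; apply AC→B and equate their B entries. Rows 1 and 3 agree on A; apply A→B and equate their B entries. No row becomes fully distinguished — the join is lossy.
Dependency preservation: every FD's attributes lie within a single fragment, so each can be enforced locally — preserved.

lossy but dependency-preserving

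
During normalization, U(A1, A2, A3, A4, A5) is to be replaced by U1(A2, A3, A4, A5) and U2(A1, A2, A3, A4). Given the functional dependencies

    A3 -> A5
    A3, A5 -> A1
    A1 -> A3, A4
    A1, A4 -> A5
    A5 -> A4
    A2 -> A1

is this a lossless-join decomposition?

Yes

Common attributes: U1 ∩ U2 = {A2, A3, A4}.
Closure of {A2, A3, A4}: A3 → A5 applies, adding A5; A3, A5 → A1 applies, adding A1. So (A2, A3, A4)⁺ = {A1, A2, A3, A4, A5}.
This closure contains every attribute of U1, so U1 ∩ U2 → U1. The join is lossless.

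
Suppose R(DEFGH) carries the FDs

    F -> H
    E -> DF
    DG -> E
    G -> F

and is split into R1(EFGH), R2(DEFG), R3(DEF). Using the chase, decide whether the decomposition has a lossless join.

Yes

Chase test. Columns are DEFGH; row i has aⱼ where attribute j ∈ Ri, else bᵢⱼ.
Initial tableau (one row per fragment):
  row 1: b11 a2 a3 a4 a5
  row 2: a1 a2 a3 a4 b25
  row 3: a1 a2 a3 b34 b35
Rows 1 and 2 agree on F; apply F→H and equate their H entries.
Rows 1 and 3 agree on F; apply F→H and equate their H entries.
Rows 1 and 2 agree on E; apply E→DF and equate their DF entries.
Row 1 is now all distinguished symbols — the join is lossless.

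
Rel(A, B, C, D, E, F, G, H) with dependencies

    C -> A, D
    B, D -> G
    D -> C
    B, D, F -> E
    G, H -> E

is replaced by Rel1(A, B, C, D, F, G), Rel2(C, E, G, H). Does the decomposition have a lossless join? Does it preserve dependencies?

lossy and not dependency-preserving

Lossless test: (C, G)⁺ = {A, C, D, G}, which is a superkey of neither fragment — lossy.
Dependency preservation: the restricted closure of {B, D, F} across the fragments never reaches {E}, so B, D, F → E cannot be enforced without a join — not preserved.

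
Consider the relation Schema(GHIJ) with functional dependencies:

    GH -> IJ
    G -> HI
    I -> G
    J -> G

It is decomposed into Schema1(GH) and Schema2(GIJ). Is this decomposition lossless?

Common attributes: Schema1 ∩ Schema2 = {G}.
Closure of {G}: G → HI applies, adding HI; GH → IJ applies, adding J. So (G)⁺ = {GHIJ}.
This closure contains every attribute of Schema1, so Schema1 ∩ Schema2 → Schema1. The join is lossless.

Yes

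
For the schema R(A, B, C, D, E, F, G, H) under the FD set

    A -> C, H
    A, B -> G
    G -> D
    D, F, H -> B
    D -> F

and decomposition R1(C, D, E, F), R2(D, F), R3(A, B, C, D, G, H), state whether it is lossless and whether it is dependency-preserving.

Lossless test (chase): Rows 1 and 3 agree on D; apply D→F and equate their F entries. No row becomes fully distinguished — the join is lossy.
Dependency preservation: D, F, H → B is not contained in any single fragment, but the restricted closure of its left-hand side across the fragments still reaches the right-hand side; the remaining FDs each lie inside some fragment. All dependencies are preserved.

lossy but dependency-preserving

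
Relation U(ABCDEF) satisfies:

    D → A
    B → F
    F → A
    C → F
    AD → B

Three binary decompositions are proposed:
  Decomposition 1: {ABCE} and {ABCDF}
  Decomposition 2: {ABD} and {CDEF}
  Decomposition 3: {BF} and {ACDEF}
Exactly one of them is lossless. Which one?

Decomposition 2

Decomposition 1: common = {ABC}, closure = {ABCF} → lossy.
Decomposition 2: common = {D}, closure = {ABDF} → lossless.
Decomposition 3: common = {F}, closure = {AF} → lossy.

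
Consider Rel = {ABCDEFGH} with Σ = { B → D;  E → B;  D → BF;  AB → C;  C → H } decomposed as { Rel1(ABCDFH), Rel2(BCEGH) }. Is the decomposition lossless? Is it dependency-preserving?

Lossless test: (BCH)⁺ = {BCDFH}, which is a superkey of neither fragment — lossy.
Dependency preservation: every FD's attributes lie within a single fragment, so each can be enforced locally — preserved.

lossy but dependency-preserving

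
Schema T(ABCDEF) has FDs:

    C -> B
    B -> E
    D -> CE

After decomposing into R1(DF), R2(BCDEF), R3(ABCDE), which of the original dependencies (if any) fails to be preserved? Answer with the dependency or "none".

C → B lies within R2.
B → E lies within R2.
D → CE lies within R2.
Every dependency is enforceable on the fragments, so the decomposition is dependency-preserving.

none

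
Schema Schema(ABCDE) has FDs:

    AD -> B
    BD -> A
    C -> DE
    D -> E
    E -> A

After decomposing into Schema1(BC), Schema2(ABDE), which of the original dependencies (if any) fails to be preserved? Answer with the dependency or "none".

Check C → DE: no single fragment contains all of {CDE}, and the restricted closure of {C} across the fragments never reaches {DE}.
AD → B is preserved.
BD → A is preserved.
D → E is preserved.
E → A is preserved.

C -> DE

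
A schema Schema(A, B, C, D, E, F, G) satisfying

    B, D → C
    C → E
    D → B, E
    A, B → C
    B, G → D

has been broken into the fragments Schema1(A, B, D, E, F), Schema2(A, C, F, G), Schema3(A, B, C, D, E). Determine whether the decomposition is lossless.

Chase test. Columns are A, B, C, D, E, F, G; row i has aⱼ where attribute j ∈ Schemai, else bᵢⱼ.
Initial tableau (one row per fragment):
  row 1: a1 a2 b13 a4 a5 a6 b17
  row 2: a1 b22 a3 b24 b25 a6 a7
  row 3: a1 a2 a3 a4 a5 b36 b37
Rows 1 and 3 agree on B, D; apply B, D→C and equate their C entries.
Rows 1 and 2 agree on C; apply C→E and equate their E entries.
No row becomes fully distinguished — the join is lossy.

No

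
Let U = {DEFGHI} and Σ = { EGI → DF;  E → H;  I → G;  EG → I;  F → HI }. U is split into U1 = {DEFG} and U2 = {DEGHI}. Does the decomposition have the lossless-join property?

Common attributes: U1 ∩ U2 = {DEG}.
Closure of {DEG}: E → H applies, adding H; EG → I applies, adding I; EGI → DF applies, adding F. So (DEG)⁺ = {DEFGHI}.
This closure contains every attribute of U1, so U1 ∩ U2 → U1. The join is lossless.

Yes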